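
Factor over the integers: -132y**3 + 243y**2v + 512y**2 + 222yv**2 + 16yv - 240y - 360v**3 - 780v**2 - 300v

-(11y - 12v - 6)(3y - 6v - 10)(4y + 5v)

Group: 4y(-33y**2 + 102yv + 128y - 72v**2 - 156v - 60) + 5v(-33y**2 + 102yv + 128y - 72v**2 - 156v - 60); both groups contain (-33y**2 + 102yv + 128y - 72v**2 - 156v - 60), so (4y + 5v) is a factor with cofactor -33y**2 + 102yv + 128y - 72v**2 - 156v - 60.
The cofactor groups again: -33y**2 + 102yv + 128y - 72v**2 - 156v - 60 = -11y(3y - 6v - 10) + (12v + 6)(3y - 6v - 10); both groups contain (3y - 6v - 10), giving -(11y - 12v - 6)(3y - 6v - 10).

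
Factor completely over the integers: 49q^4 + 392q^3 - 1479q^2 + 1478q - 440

Trying the rational-root candidates, q = 10/7 is a root, so (7q - 10) is a factor; dividing leaves 7q^3 + 66q^2 - 117q + 44.
Then q = -11 is a root, so (q + 11) is a factor; dividing leaves 7q^2 - 11q + 4.
The remaining quadratic factors as (q - 1)(7q - 4).

(7q - 10)(7q - 4)(q + 11)(q - 1)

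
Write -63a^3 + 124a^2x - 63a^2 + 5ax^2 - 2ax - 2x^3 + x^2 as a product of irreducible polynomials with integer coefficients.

Group: 7a(-9a^2 + 19ax - 9a - 2x^2 + x) + x(-9a^2 + 19ax - 9a - 2x^2 + x); both groups contain (-9a^2 + 19ax - 9a - 2x^2 + x), so (7a + x) is a factor with cofactor -9a^2 + 19ax - 9a - 2x^2 + x.
The cofactor groups again: -9a^2 + 19ax - 9a - 2x^2 + x = -a(9a - x) + (2x - 1)(9a - x); both groups contain (9a - x), giving -(a - 2x + 1)(9a - x).

-(7a + x)(9a - x)(a - 2x + 1)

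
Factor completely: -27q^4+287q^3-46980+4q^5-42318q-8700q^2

(4q+9)(q+2)(q-15)(q^2+4q+174)

Testing divisors of the constant over divisors of the leading coefficient, q = -2 is a root, giving the factor (q+2) and quotient 4q^4-35q^3+357q^2-9414q-23490.
Then q = 15 is a root, so (q-15) divides it; the quotient is 4q^3+25q^2+732q+1566.
Then q = -9/4 is a root, so (4q+9) divides it; the quotient is q^2+4q+174.
The quadratic q^2+4q+174 has discriminant -680 < 0 and is irreducible over ℤ.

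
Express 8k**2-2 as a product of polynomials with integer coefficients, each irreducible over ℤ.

Every term has a factor of 2. Then 4k**2-1 = (2k)² − (1)².

2(2k+1)(2k-1)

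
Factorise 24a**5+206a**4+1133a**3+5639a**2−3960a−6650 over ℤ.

(4a−5)(6a+5)(a+7)(a**2+2a+38)

Testing divisors of the constant over divisors of the leading coefficient, a = −7 is a root, so (a+7) is a factor; dividing leaves 24a**4+38a**3+867a**2−430a−950.
Then a = 5/4 is a root, giving the factor (4a−5) and quotient 6a**3+17a**2+238a+190.
Continuing, a = −5/6 is a root, so (6a+5) divides it; the quotient is a**2+2a+38.
The quadratic a**2+2a+38 has discriminant −148 < 0 and is irreducible over ℤ.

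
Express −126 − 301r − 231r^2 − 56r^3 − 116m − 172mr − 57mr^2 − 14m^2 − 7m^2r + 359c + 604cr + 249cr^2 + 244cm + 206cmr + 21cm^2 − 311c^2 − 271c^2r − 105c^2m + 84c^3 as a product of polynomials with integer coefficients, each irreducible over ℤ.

(3c − r − 2)(4c − m − 7r − 7)(7c − 7m − 8r − 9)

Group: 4c(21c^2 − 21cm − 31cr − 41c + 7mr + 14m + 8r^2 + 25r + 18) + (−m − 7r − 7)(21c^2 − 21cm − 31cr − 41c + 7mr + 14m + 8r^2 + 25r + 18); both groups contain (21c^2 − 21cm − 31cr − 41c + 7mr + 14m + 8r^2 + 25r + 18), so (4c − m − 7r − 7) is a factor with cofactor 21c^2 − 21cm − 31cr − 41c + 7mr + 14m + 8r^2 + 25r + 18.
The cofactor groups again: 21c^2 − 21cm − 31cr − 41c + 7mr + 14m + 8r^2 + 25r + 18 = 3c(7c − 7m − 8r − 9) + (−r − 2)(7c − 7m − 8r − 9); both groups contain (7c − 7m − 8r − 9), giving (3c − r − 2)(7c − 7m − 8r − 9).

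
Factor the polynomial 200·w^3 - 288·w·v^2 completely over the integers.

8·w·(5·w - 6·v)·(5·w + 6·v)

Factor out 8·w, leaving 25·w^2 - 36·v^2, which is a difference of two squares.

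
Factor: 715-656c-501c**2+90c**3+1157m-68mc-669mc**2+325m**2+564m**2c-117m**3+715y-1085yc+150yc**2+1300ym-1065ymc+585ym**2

Group: 13m(45ym-75yc+55y-9m**2+42mc+34m-45c**2-42c+55) + (-2c+13)(45ym-75yc+55y-9m**2+42mc+34m-45c**2-42c+55); both groups contain (45ym-75yc+55y-9m**2+42mc+34m-45c**2-42c+55), so (13m-2c+13) is a factor with cofactor 45ym-75yc+55y-9m**2+42mc+34m-45c**2-42c+55.
The cofactor groups again: 45ym-75yc+55y-9m**2+42mc+34m-45c**2-42c+55 = 9m(5y-m+3c+5) + (-15c+11)(5y-m+3c+5); both groups contain (5y-m+3c+5), giving (9m-15c+11)(5y-m+3c+5).

(9m-15c+11)(13m-2c+13)(5y-m+3c+5)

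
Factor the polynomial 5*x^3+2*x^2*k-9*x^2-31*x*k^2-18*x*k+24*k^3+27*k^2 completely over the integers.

Group: x*(5*x^2-13*x*k-9*x+8*k^2+9*k) + 3*k*(5*x^2-13*x*k-9*x+8*k^2+9*k); both groups contain (5*x^2-13*x*k-9*x+8*k^2+9*k), so (x+3*k) is a factor with cofactor 5*x^2-13*x*k-9*x+8*k^2+9*k.
The cofactor groups again: 5*x^2-13*x*k-9*x+8*k^2+9*k = x*(5*x-8*k-9) - k*(5*x-8*k-9); both groups contain (5*x-8*k-9), giving (x-k)*(5*x-8*k-9).

(5*x-8*k-9)*(x-k)*(x+3*k)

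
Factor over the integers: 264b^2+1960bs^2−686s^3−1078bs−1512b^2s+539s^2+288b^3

(12b−14s+11)(12b−7s)(2b−7s)

Group: 2b(144b^2−252bs+132b+98s^2−77s) − 7s(144b^2−252bs+132b+98s^2−77s); both groups contain (144b^2−252bs+132b+98s^2−77s), so (2b−7s) is a factor with cofactor 144b^2−252bs+132b+98s^2−77s.
The cofactor groups again: 144b^2−252bs+132b+98s^2−77s = 12b(12b−7s) + (−14s+11)(12b−7s); both groups contain (12b−7s), giving (12b−14s+11)(12b−7s).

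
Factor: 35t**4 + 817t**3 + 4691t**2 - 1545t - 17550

Among the possible rational roots, t = -15/7 is a root, so (7t + 15) is a factor; dividing leaves 5t**3 + 106t**2 + 443t - 1170.
Next, t = 9/5 is a root, so (5t - 9) divides it; the quotient is t**2 + 23t + 130.
The remaining quadratic factors as (t + 13)(t + 10).

(5t - 9)(7t + 15)(t + 10)(t + 13)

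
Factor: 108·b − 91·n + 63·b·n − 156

Group as (63·b·n + 108·b) + (−91·n − 156) = 9·b·(7·n + 12) − 13·(7·n + 12).
Both groups share the factor (7·n + 12).

(7·n + 12)·(9·b − 13)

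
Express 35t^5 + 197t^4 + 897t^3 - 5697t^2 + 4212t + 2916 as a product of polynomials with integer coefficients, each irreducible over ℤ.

By the rational root theorem, t = 9/5 is a root, giving the factor (5t - 9) and quotient 7t^4 + 52t^3 + 273t^2 - 648t - 324.
Continuing, t = 2 is a root, so (t - 2) is a factor; dividing leaves 7t^3 + 66t^2 + 405t + 162.
Continuing, t = -3/7 is a root, giving the factor (7t + 3) and quotient t^2 + 9t + 54.
The quadratic t^2 + 9t + 54 has discriminant -135 < 0 and is irreducible over ℤ.

(5t - 9)(7t + 3)(t - 2)(t^2 + 9t + 54)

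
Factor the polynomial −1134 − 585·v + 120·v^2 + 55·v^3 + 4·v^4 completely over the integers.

Among the possible rational roots, v = −6 is a root, giving the factor (v + 6) and quotient 4·v^3 + 31·v^2 − 66·v − 189.
Next, v = −7/4 is a root, so (4·v + 7) is a factor; dividing leaves v^2 + 6·v − 27.
The remaining quadratic factors as (v − 3)(v + 9).

(4·v + 7)·(v + 6)·(v + 9)·(v − 3)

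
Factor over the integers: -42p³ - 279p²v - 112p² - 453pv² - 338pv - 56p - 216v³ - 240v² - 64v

Group: 3p(-14p² - 79pv - 28p - 72v² - 32v) + (3v + 2)(-14p² - 79pv - 28p - 72v² - 32v); both groups contain (-14p² - 79pv - 28p - 72v² - 32v), so (3p + 3v + 2) is a factor with cofactor -14p² - 79pv - 28p - 72v² - 32v.
The cofactor groups again: -14p² - 79pv - 28p - 72v² - 32v = -2p(7p + 8v) + (-9v - 4)(7p + 8v); both groups contain (7p + 8v), giving -(2p + 9v + 4)(7p + 8v).

-(2p + 9v + 4)(3p + 3v + 2)(7p + 8v)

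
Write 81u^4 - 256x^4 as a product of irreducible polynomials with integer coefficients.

Difference of squares twice: with A = 3u and B = 4x, A⁴ − B⁴ = (A² − B²)(A² + B²), and A² − B² factors again.

(3u + 4x)(3u - 4x)(9u^2 + 16x^2)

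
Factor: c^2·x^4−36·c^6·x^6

Every term has a factor of c^2·x^4; factoring it out leaves −36·c^4·x^2+1.
Recognize a difference of squares with the parts 1 and 6·c^2·x.

−c^2·x^4·(6·c^2·x+1)·(6·c^2·x−1)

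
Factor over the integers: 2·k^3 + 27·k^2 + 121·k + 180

(2·k + 9)·(k + 4)·(k + 5)

By the rational root theorem, k = -4 is a root, giving the factor (k + 4) and quotient 2·k^2 + 19·k + 45.
The remaining quadratic factors as (2·k + 9)(k + 5).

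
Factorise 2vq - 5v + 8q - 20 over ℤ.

(2q - 5)(v + 4)

Group as (2vq - 5v) + (8q - 20) = v(2q - 5) + 4(2q - 5).
Both groups share the factor (2q - 5).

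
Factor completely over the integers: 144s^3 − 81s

9s(4s + 3)(4s − 3)

Pull out the common factor 9s; 16s^2 − 9 is a difference of squares.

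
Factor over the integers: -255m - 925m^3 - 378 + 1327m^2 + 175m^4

(5m + 2)(5m - 7)(7m - 9)(m - 3)

Testing divisors of the constant over divisors of the leading coefficient, m = 9/7 is a root, giving the factor (7m - 9) and quotient 25m^3 - 100m^2 + 61m + 42.
Then m = 3 is a root, so (m - 3) divides it; the quotient is 25m^2 - 25m - 14.
The remaining quadratic factors as (5m - 7)(5m + 2).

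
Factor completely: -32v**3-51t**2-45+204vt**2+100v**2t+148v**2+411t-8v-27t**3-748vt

Group: 2v(-16v**2+74vt+2v-9t**2-44t+5) + (3t-9)(-16v**2+74vt+2v-9t**2-44t+5); both groups contain (-16v**2+74vt+2v-9t**2-44t+5), so (2v+3t-9) is a factor with cofactor -16v**2+74vt+2v-9t**2-44t+5.
The cofactor groups again: -16v**2+74vt+2v-9t**2-44t+5 = -8v(2v-9t+1) + (t+5)(2v-9t+1); both groups contain (2v-9t+1), giving -(8v-t-5)(2v-9t+1).

-(2v-9t+1)(8v-t-5)(2v+3t-9)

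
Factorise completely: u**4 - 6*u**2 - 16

Substitute w = u**2 to get a quadratic in w, then factor.
u**2 + 2 is irreducible over ℤ (always positive, so no real roots).
u**2 - 8 is irreducible over ℤ (8 is not a perfect square).

(u**2 + 2)*(u**2 - 8)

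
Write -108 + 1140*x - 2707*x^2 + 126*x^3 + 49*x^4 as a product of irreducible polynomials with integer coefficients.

(7*x - 1)*(7*x - 2)*(x + 9)*(x - 6)

Trying the rational-root candidates, x = 6 is a root, giving the factor (x - 6) and quotient 49*x^3 + 420*x^2 - 187*x + 18.
Continuing, x = -9 is a root, so (x + 9) is a factor; dividing leaves 49*x^2 - 21*x + 2.
The remaining quadratic factors as (7*x - 2)(7*x - 1).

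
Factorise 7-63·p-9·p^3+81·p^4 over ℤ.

Group as (81·p^4-63·p) + (-9·p^3+7) = 9·p·(9·p^3-7) - (9·p^3-7).
Both groups share the factor (9·p^3-7).

(9·p-1)·(9·p^3-7)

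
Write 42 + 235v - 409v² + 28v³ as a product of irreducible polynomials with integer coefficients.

(4v - 3)(7v + 1)(v - 14)

By the rational root theorem, v = 3/4 is a root, so (4v - 3) divides it; the quotient is 7v² - 97v - 14.
The remaining quadratic factors as (v - 14)(7v + 1).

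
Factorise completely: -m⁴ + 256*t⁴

(4*t - m)*(4*t + m)*(16*t² + m²)

Difference of squares twice: with A = 4*t and B = m, A⁴ − B⁴ = (A² − B²)(A² + B²), and A² − B² factors again.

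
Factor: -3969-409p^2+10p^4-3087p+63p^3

Testing divisors of the constant over divisors of the leading coefficient, p = 7 is a root, so (p-7) divides it; the quotient is 10p^3+133p^2+522p+567.
Then p = -9/2 is a root, so (2p+9) is a factor; dividing leaves 5p^2+44p+63.
The remaining quadratic factors as (5p+9)(p+7).

(2p+9)(5p+9)(p+7)(p-7)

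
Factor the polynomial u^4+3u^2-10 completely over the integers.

(u^2+5)(u^2-2)

Substitute w = u^2 to get a quadratic in w, then factor.
u^2+5 is irreducible over ℤ (always positive, so no real roots).
u^2-2 is irreducible over ℤ (2 is not a perfect square).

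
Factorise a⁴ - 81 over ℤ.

Write as (a²)² − (9)², then factor a² - 9 once more.

(a + 3)*(a - 3)*(a² + 9)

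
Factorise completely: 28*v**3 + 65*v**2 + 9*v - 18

By the rational root theorem, v = -2 is a root, giving the factor (v + 2) and quotient 28*v**2 + 9*v - 9.
The remaining quadratic factors as (7*v - 3)(4*v + 3).

(4*v + 3)*(7*v - 3)*(v + 2)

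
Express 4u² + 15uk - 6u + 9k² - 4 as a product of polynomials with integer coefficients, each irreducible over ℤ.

Group: u(4u + 3k + 2) + (3k - 2)(4u + 3k + 2); both groups contain (4u + 3k + 2).

(4u + 3k + 2)(u + 3k - 2)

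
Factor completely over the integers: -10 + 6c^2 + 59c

(6c - 1)(c + 10)

Need a pair with product 6·(-10) = -60 and sum 59: that's -1 and 60.
Split the middle term: 6c^2 - c + 60c - 10 = c(6c - 1) + 10(6c - 1).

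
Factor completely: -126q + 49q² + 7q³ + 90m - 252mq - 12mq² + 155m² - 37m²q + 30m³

(2m + q + 9)(3m - q + 2)(5m - 7q)

Group: 2m(15m² - 26mq + 10m + 7q² - 14q) + (q + 9)(15m² - 26mq + 10m + 7q² - 14q); both groups contain (15m² - 26mq + 10m + 7q² - 14q), so (2m + q + 9) is a factor with cofactor 15m² - 26mq + 10m + 7q² - 14q.
The cofactor groups again: 15m² - 26mq + 10m + 7q² - 14q = 3m(5m - 7q) + (-q + 2)(5m - 7q); both groups contain (5m - 7q), giving (3m - q + 2)(5m - 7q).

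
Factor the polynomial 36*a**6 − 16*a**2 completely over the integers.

Pull out the common factor 4*a**2, leaving 9*a**4 − 4.
Recognize a difference of squares with the parts 3*a**2 and 2.

4*a**2*(3*a**2 + 2)*(3*a**2 − 2)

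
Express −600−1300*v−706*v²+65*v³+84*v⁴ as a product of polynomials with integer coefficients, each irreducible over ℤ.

(3*v−10)*(4*v+5)*(7*v+6)*(v+2)

Testing divisors of the constant over divisors of the leading coefficient, v = −6/7 is a root, giving the factor (7*v+6) and quotient 12*v³−v²−100*v−100.
Next, v = 10/3 is a root, giving the factor (3*v−10) and quotient 4*v²+13*v+10.
The remaining quadratic factors as (v+2)(4*v+5).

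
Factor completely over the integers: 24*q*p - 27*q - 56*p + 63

Group as (24*q*p - 27*q) + (-56*p + 63) = 3*q*(8*p - 9) - 7*(8*p - 9).
Both groups share the factor (8*p - 9).

(3*q - 7)*(8*p - 9)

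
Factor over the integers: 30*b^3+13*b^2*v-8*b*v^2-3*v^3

(2*b-v)*(3*b+v)*(5*b+3*v)

Group: 5*b*(6*b^2-b*v-v^2) + 3*v*(6*b^2-b*v-v^2); both groups contain (6*b^2-b*v-v^2), so (5*b+3*v) is a factor with cofactor 6*b^2-b*v-v^2.
The cofactor groups again: 6*b^2-b*v-v^2 = 2*b*(3*b+v) - v*(3*b+v); both groups contain (3*b+v), giving (2*b-v)*(3*b+v).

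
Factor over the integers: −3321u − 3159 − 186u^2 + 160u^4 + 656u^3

Trying the rational-root candidates, u = 9/4 is a root, so (4u − 9) is a factor; dividing leaves 40u^3 + 254u^2 + 525u + 351.
Then u = −9/4 is a root, so (4u + 9) divides it; the quotient is 10u^2 + 41u + 39.
The remaining quadratic factors as (2u + 3)(5u + 13).

(2u + 3)(4u + 9)(4u − 9)(5u + 13)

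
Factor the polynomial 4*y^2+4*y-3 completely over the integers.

Need a pair with product 4·(-3) = -12 and sum 4: that's -2 and 6.
Split the middle term: 4*y^2-2*y + 6*y-3 = 2*y*(2*y-1) + 3*(2*y-1).

(2*y+3)*(2*y-1)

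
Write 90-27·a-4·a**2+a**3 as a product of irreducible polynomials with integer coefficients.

Trying the rational-root candidates, a = 3 is a root, so (a-3) divides it; the quotient is a**2-a-30.
The remaining quadratic factors as (a+5)(a-6).

(a+5)·(a-3)·(a-6)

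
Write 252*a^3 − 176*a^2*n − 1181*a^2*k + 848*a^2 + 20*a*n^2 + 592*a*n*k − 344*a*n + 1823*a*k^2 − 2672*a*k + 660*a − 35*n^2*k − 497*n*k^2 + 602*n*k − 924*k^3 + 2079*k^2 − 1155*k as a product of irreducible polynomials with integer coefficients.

(4*a − 7*k)*(7*a − n − 12*k + 15)*(9*a − 5*n − 11*k + 11)

Group: 9*a*(28*a^2 − 4*a*n − 97*a*k + 60*a + 7*n*k + 84*k^2 − 105*k) + (−5*n − 11*k + 11)*(28*a^2 − 4*a*n − 97*a*k + 60*a + 7*n*k + 84*k^2 − 105*k); both groups contain (28*a^2 − 4*a*n − 97*a*k + 60*a + 7*n*k + 84*k^2 − 105*k), so (9*a − 5*n − 11*k + 11) is a factor with cofactor 28*a^2 − 4*a*n − 97*a*k + 60*a + 7*n*k + 84*k^2 − 105*k.
The cofactor groups again: 28*a^2 − 4*a*n − 97*a*k + 60*a + 7*n*k + 84*k^2 − 105*k = 7*a*(4*a − 7*k) + (−n − 12*k + 15)*(4*a − 7*k); both groups contain (4*a − 7*k), giving (7*a − n − 12*k + 15)*(4*a − 7*k).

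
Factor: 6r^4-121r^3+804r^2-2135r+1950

(6r-13)(r-10)(r-3)(r-5)

Testing divisors of the constant over divisors of the leading coefficient, r = 5 is a root, so (r-5) is a factor; dividing leaves 6r^3-91r^2+349r-390.
Then r = 3 is a root, so (r-3) divides it; the quotient is 6r^2-73r+130.
The remaining quadratic factors as (6r-13)(r-10).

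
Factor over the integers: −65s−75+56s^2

Need a pair with product 56·(−75) = −4200 and sum −65: that's −105 and 40.
Split the middle term: 56s^2−105s + 40s−75 = 7s(8s−15) + 5(8s−15).

(7s+5)(8s−15)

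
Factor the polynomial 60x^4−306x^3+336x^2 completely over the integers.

6x^2(2x−7)(5x−8)

Pull out the common factor 6x^2, then factor the remaining trinomial.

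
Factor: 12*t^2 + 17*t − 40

Need a pair with product 12·(−40) = −480 and sum 17: that's −15 and 32.
Split the middle term: 12*t^2 − 15*t + 32*t − 40 = 3*t*(4*t − 5) + 8*(4*t − 5).

(3*t + 8)*(4*t − 5)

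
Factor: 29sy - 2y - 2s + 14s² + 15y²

(14s + 15y - 2)(s + y)

Group: 14s(s + y) + (15y - 2)(s + y); both groups contain (s + y).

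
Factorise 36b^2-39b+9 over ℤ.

3(3b-1)(4b-3)

Pull out the common factor 3, then factor the remaining trinomial.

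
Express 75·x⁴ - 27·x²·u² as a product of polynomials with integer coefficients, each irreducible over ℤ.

3·x²·(5·x - 3·u)·(5·x + 3·u)

Factor out 3·x², leaving 25·x² - 9·u², which is a difference of two squares.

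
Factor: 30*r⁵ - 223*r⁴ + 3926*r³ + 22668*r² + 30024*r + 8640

Among the possible rational roots, r = -2/5 is a root, so (5*r + 2) divides it; the quotient is 6*r⁴ - 47*r³ + 804*r² + 4212*r + 4320.
Continuing, r = -3/2 is a root, giving the factor (2*r + 3) and quotient 3*r³ - 28*r² + 444*r + 1440.
Continuing, r = -8/3 is a root, so (3*r + 8) is a factor; dividing leaves r² - 12*r + 180.
The quadratic r² - 12*r + 180 has discriminant -576 < 0 and is irreducible over ℤ.

(2*r + 3)*(3*r + 8)*(5*r + 2)*(r² - 12*r + 180)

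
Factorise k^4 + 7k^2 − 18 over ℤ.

Substitute u = k^2 to get a quadratic in u, then factor.
k^2 + 9 is irreducible over ℤ (sum of squares).
k^2 − 2 is irreducible over ℤ (2 is not a perfect square).

(k^2 + 9)(k^2 − 2)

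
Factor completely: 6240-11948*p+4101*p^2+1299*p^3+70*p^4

Among the possible rational roots, p = 4/5 is a root, so (5*p-4) is a factor; dividing leaves 14*p^3+271*p^2+1037*p-1560.
Then p = 8/7 is a root, giving the factor (7*p-8) and quotient 2*p^2+41*p+195.
The remaining quadratic factors as (p+13)(2*p+15).

(2*p+15)*(5*p-4)*(7*p-8)*(p+13)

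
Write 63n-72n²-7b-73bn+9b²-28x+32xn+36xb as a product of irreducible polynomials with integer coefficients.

Group: 4x(9b+8n-7) + (b-9n)(9b+8n-7); both groups contain (9b+8n-7).

(9b+8n-7)(4x+b-9n)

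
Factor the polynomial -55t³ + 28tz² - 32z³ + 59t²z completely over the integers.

Group: t(-55t² + 4tz + 32z²) - z(-55t² + 4tz + 32z²); both groups contain (-55t² + 4tz + 32z²), so (t - z) is a factor with cofactor -55t² + 4tz + 32z².
The cofactor groups again: -55t² + 4tz + 32z² = -5t(11t + 8z) + 4z(11t + 8z); both groups contain (11t + 8z), giving -(5t - 4z)(11t + 8z).

-(11t + 8z)(5t - 4z)(t - z)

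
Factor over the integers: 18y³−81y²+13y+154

(3y−11)(6y+7)(y−2)

By the rational root theorem, y = −7/6 is a root, giving the factor (6y+7) and quotient 3y²−17y+22.
The remaining quadratic factors as (3y−11)(y−2).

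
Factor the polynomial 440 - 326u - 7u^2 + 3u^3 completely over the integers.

(3u - 4)(u + 10)(u - 11)

Among the possible rational roots, u = -10 is a root, giving the factor (u + 10) and quotient 3u^2 - 37u + 44.
The remaining quadratic factors as (u - 11)(3u - 4).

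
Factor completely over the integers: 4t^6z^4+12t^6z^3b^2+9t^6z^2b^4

Every term has a factor of t^6z^2; factoring it out leaves 4z^2+12zb^2+9b^4.
Recognize a perfect-square trinomial with the parts 3b^2 and 2z.

t^6z^2(2z+3b^2)^2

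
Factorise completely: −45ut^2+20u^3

Pull out the common factor 5u; 4u^2−9t^2 is a difference of squares.

5u(2u−3t)(2u+3t)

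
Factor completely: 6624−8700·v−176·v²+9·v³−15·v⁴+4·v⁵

Trying the rational-root candidates, v = −6 is a root, so (v+6) is a factor; dividing leaves 4·v⁴−39·v³+243·v²−1634·v+1104.
Then v = 3/4 is a root, giving the factor (4·v−3) and quotient v³−9·v²+54·v−368.
Continuing, v = 8 is a root, so (v−8) divides it; the quotient is v²−v+46.
The quadratic v²−v+46 has discriminant −183 < 0 and is irreducible over ℤ.

(4·v−3)·(v+6)·(v−8)·(v²−v+46)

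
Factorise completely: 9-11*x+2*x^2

(2*x-9)*(x-1)

Need a pair with product 2·9 = 18 and sum -11: that's -9 and -2.
Split the middle term: 2*x^2-9*x - 2*x+9 = x*(2*x-9) - (2*x-9).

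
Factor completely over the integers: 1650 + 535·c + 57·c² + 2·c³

By the rational root theorem, c = -10 is a root, so (c + 10) is a factor; dividing leaves 2·c² + 37·c + 165.
The remaining quadratic factors as (2·c + 15)(c + 11).

(2·c + 15)·(c + 10)·(c + 11)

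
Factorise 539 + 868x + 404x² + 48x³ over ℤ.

(2x + 11)(4x + 7)(6x + 7)

Among the possible rational roots, x = -11/2 is a root, so (2x + 11) is a factor; dividing leaves 24x² + 70x + 49.
The remaining quadratic factors as (6x + 7)(4x + 7).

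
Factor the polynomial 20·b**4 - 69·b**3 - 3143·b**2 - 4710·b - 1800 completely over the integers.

(4·b + 3)·(5·b + 4)·(b + 10)·(b - 15)

Among the possible rational roots, b = -4/5 is a root, giving the factor (5·b + 4) and quotient 4·b**3 - 17·b**2 - 615·b - 450.
Then b = -10 is a root, so (b + 10) divides it; the quotient is 4·b**2 - 57·b - 45.
The remaining quadratic factors as (4·b + 3)(b - 15).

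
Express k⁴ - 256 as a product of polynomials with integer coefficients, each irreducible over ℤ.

Difference of squares twice: with A = k and B = 4, A⁴ − B⁴ = (A² − B²)(A² + B²), and A² − B² factors again.

(k + 4)(k - 4)(k² + 16)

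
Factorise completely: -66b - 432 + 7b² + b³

Among the possible rational roots, b = 8 is a root, so (b - 8) is a factor; dividing leaves b² + 15b + 54.
The remaining quadratic factors as (b + 9)(b + 6).

(b + 6)(b + 9)(b - 8)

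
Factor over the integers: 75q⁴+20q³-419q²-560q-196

Testing divisors of the constant over divisors of the leading coefficient, q = -1 is a root, so (q+1) divides it; the quotient is 75q³-55q²-364q-196.
Then q = -7/5 is a root, so (5q+7) divides it; the quotient is 15q²-32q-28.
The remaining quadratic factors as (3q+2)(5q-14).

(3q+2)(5q+7)(5q-14)(q+1)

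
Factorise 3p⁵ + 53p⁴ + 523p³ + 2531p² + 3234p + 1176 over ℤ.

Trying the rational-root candidates, p = -1 is a root, so (p + 1) is a factor; dividing leaves 3p⁴ + 50p³ + 473p² + 2058p + 1176.
Continuing, p = -2/3 is a root, so (3p + 2) is a factor; dividing leaves p³ + 16p² + 147p + 588.
Next, p = -7 is a root, giving the factor (p + 7) and quotient p² + 9p + 84.
The quadratic p² + 9p + 84 has discriminant -255 < 0 and is irreducible over ℤ.

(3p + 2)(p + 1)(p + 7)(p² + 9p + 84)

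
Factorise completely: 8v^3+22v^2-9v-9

(2v+1)(4v-3)(v+3)

Testing divisors of the constant over divisors of the leading coefficient, v = -1/2 is a root, so (2v+1) divides it; the quotient is 4v^2+9v-9.
The remaining quadratic factors as (4v-3)(v+3).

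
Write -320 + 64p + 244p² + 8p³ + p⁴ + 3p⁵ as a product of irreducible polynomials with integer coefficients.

By the rational root theorem, p = -4 is a root, so (p + 4) divides it; the quotient is 3p⁴ - 11p³ + 52p² + 36p - 80.
Next, p = 1 is a root, giving the factor (p - 1) and quotient 3p³ - 8p² + 44p + 80.
Continuing, p = -4/3 is a root, giving the factor (3p + 4) and quotient p² - 4p + 20.
The quadratic p² - 4p + 20 has discriminant -64 < 0 and is irreducible over ℤ.

(3p + 4)(p + 4)(p - 1)(p² - 4p + 20)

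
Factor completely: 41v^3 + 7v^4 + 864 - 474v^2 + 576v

By the rational root theorem, v = -12 is a root, so (v + 12) is a factor; dividing leaves 7v^3 - 43v^2 + 42v + 72.
Next, v = 3 is a root, giving the factor (v - 3) and quotient 7v^2 - 22v - 24.
The remaining quadratic factors as (7v + 6)(v - 4).

(7v + 6)(v + 12)(v - 3)(v - 4)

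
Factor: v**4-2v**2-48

(v**2+6)(v**2-8)

Substitute u = v**2 to get a quadratic in u, then factor.
v**2-8 is irreducible over ℤ (8 is not a perfect square).
v**2+6 is irreducible over ℤ (always positive, so no real roots).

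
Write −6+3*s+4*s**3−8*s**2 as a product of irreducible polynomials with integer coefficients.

Group as (4*s**3+3*s) + (−8*s**2−6) = s*(4*s**2+3) − 2*(4*s**2+3).
Both groups share the factor (4*s**2+3).

(s−2)*(4*s**2+3)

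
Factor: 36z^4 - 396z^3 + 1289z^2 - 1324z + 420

(2z - 7)(3z - 2)(6z - 5)(z - 6)

By the rational root theorem, z = 5/6 is a root, so (6z - 5) is a factor; dividing leaves 6z^3 - 61z^2 + 164z - 84.
Next, z = 2/3 is a root, giving the factor (3z - 2) and quotient 2z^2 - 19z + 42.
The remaining quadratic factors as (z - 6)(2z - 7).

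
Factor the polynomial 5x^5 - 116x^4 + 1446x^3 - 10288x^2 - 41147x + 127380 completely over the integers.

(5x - 11)(x + 4)(x - 15)(x^2 - 10x + 193)

Among the possible rational roots, x = 11/5 is a root, giving the factor (5x - 11) and quotient x^4 - 21x^3 + 243x^2 - 1523x - 11580.
Continuing, x = 15 is a root, giving the factor (x - 15) and quotient x^3 - 6x^2 + 153x + 772.
Next, x = -4 is a root, giving the factor (x + 4) and quotient x^2 - 10x + 193.
The quadratic x^2 - 10x + 193 has discriminant -672 < 0 and is irreducible over ℤ.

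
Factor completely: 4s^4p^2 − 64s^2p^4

Pull out the common factor 4s^2p^2; s^2 − 16p^2 is a difference of squares.

4p^2s^2(s − 4p)(s + 4p)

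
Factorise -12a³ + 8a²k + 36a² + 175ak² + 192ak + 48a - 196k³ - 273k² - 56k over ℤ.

-(2a - 7k - 8)(6a - 7k)(a + 4k + 1)

Group: a(-12a² + 56ak + 48a - 49k² - 56k) + (4k + 1)(-12a² + 56ak + 48a - 49k² - 56k); both groups contain (-12a² + 56ak + 48a - 49k² - 56k), so (a + 4k + 1) is a factor with cofactor -12a² + 56ak + 48a - 49k² - 56k.
The cofactor groups again: -12a² + 56ak + 48a - 49k² - 56k = -2a(6a - 7k) + (7k + 8)(6a - 7k); both groups contain (6a - 7k), giving -(2a - 7k - 8)(6a - 7k).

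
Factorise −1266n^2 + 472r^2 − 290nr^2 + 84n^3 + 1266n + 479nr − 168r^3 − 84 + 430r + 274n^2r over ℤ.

(14n + 6r − 1)(6n − 7r − 6)(n + 4r − 14)

Group: 6n(14n^2 + 62nr − 197n + 24r^2 − 88r + 14) + (−7r − 6)(14n^2 + 62nr − 197n + 24r^2 − 88r + 14); both groups contain (14n^2 + 62nr − 197n + 24r^2 − 88r + 14), so (6n − 7r − 6) is a factor with cofactor 14n^2 + 62nr − 197n + 24r^2 − 88r + 14.
The cofactor groups again: 14n^2 + 62nr − 197n + 24r^2 − 88r + 14 = 14n(n + 4r − 14) + (6r − 1)(n + 4r − 14); both groups contain (n + 4r − 14), giving (14n + 6r − 1)(n + 4r − 14).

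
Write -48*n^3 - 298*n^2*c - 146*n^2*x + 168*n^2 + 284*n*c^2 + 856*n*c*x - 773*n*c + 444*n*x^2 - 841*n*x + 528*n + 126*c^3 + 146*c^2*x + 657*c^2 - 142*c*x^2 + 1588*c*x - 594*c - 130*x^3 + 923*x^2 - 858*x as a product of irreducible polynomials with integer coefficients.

-(8*n - 9*c - 13*x)*(2*n + 14*c + 10*x - 11)*(3*n + c - x + 6)

Group: 8*n*(-6*n^2 - 44*n*c - 28*n*x + 21*n - 14*c^2 + 4*c*x - 73*c + 10*x^2 - 71*x + 66) + (-9*c - 13*x)*(-6*n^2 - 44*n*c - 28*n*x + 21*n - 14*c^2 + 4*c*x - 73*c + 10*x^2 - 71*x + 66); both groups contain (-6*n^2 - 44*n*c - 28*n*x + 21*n - 14*c^2 + 4*c*x - 73*c + 10*x^2 - 71*x + 66), so (8*n - 9*c - 13*x) is a factor with cofactor -6*n^2 - 44*n*c - 28*n*x + 21*n - 14*c^2 + 4*c*x - 73*c + 10*x^2 - 71*x + 66.
The cofactor groups again: -6*n^2 - 44*n*c - 28*n*x + 21*n - 14*c^2 + 4*c*x - 73*c + 10*x^2 - 71*x + 66 = -3*n*(2*n + 14*c + 10*x - 11) + (-c + x - 6)*(2*n + 14*c + 10*x - 11); both groups contain (2*n + 14*c + 10*x - 11), giving -(3*n + c - x + 6)*(2*n + 14*c + 10*x - 11).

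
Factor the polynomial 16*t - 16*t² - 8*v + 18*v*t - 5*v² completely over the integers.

-(v - 2*t)*(5*v - 8*t + 8)

Group: -5*v*(v - 2*t) + (8*t - 8)*(v - 2*t); both groups contain (v - 2*t).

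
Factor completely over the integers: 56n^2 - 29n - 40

Need a pair with product 56·(-40) = -2240 and sum -29: that's -64 and 35.
Split the middle term: 56n^2 - 64n + 35n - 40 = 8n(7n - 8) + 5(7n - 8).

(7n - 8)(8n + 5)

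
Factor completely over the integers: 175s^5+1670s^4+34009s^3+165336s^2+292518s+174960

(5s+8)(5s+9)(7s+15)(s^2+4s+162)

Trying the rational-root candidates, s = −9/5 is a root, giving the factor (5s+9) and quotient 35s^4+271s^3+6314s^2+21702s+19440.
Next, s = −8/5 is a root, so (5s+8) is a factor; dividing leaves 7s^3+43s^2+1194s+2430.
Then s = −15/7 is a root, so (7s+15) divides it; the quotient is s^2+4s+162.
The quadratic s^2+4s+162 has discriminant −632 < 0 and is irreducible over ℤ.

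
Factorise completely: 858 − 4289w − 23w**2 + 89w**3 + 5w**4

Testing divisors of the constant over divisors of the leading coefficient, w = 1/5 is a root, so (5w − 1) is a factor; dividing leaves w**3 + 18w**2 − w − 858.
Next, w = −13 is a root, so (w + 13) divides it; the quotient is w**2 + 5w − 66.
The remaining quadratic factors as (w − 6)(w + 11).

(5w − 1)(w + 11)(w + 13)(w − 6)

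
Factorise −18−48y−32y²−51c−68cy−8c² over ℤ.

Group: −c(8c+4y+3) + (−8y−6)(8c+4y+3); both groups contain (8c+4y+3).

−(8c+4y+3)(c+8y+6)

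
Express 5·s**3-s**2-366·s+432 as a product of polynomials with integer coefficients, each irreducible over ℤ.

By the rational root theorem, s = 6/5 is a root, so (5·s-6) is a factor; dividing leaves s**2+s-72.
The remaining quadratic factors as (s-8)(s+9).

(5·s-6)·(s+9)·(s-8)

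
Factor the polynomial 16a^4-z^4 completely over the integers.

(2a+z)(2a-z)(4a^2+z^2)

Write as (4a^2)² − (z^2)², then factor 4a^2-z^2 once more.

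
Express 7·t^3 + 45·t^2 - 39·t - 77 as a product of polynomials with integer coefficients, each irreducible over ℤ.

(7·t - 11)·(t + 1)·(t + 7)

Trying the rational-root candidates, t = -1 is a root, giving the factor (t + 1) and quotient 7·t^2 + 38·t - 77.
The remaining quadratic factors as (7·t - 11)(t + 7).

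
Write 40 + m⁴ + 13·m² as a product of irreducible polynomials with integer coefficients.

(m² + 5)·(m² + 8)

Substitute u = m² to get a quadratic in u, then factor.
m² + 5 is irreducible over ℤ (always positive, so no real roots).
m² + 8 is irreducible over ℤ (always positive, so no real roots).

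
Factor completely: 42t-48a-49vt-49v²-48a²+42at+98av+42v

Group: -6a(8a-7v-7t) + (7v-6)(8a-7v-7t); both groups contain (8a-7v-7t).

-(6a-7v+6)(8a-7v-7t)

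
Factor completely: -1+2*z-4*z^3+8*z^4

(2*z-1)*(4*z^3+1)

Group as (8*z^4+2*z) + (-4*z^3-1) = 2*z*(4*z^3+1) - (4*z^3+1).
Both groups share the factor (4*z^3+1).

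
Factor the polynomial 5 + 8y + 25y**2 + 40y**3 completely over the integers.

(8y + 5)(5y**2 + 1)

Group as (40y**3 + 8y) + (25y**2 + 5) = 8y(5y**2 + 1) + 5(5y**2 + 1).
Both groups share the factor (5y**2 + 1).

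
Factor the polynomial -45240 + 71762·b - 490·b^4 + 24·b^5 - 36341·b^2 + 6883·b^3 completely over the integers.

Among the possible rational roots, b = 13/6 is a root, so (6·b - 13) is a factor; dividing leaves 4·b^4 - 73·b^3 + 989·b^2 - 3914·b + 3480.
Next, b = 4 is a root, giving the factor (b - 4) and quotient 4·b^3 - 57·b^2 + 761·b - 870.
Next, b = 5/4 is a root, so (4·b - 5) is a factor; dividing leaves b^2 - 13·b + 174.
The quadratic b^2 - 13·b + 174 has discriminant -527 < 0 and is irreducible over ℤ.

(4·b - 5)·(6·b - 13)·(b - 4)·(b^2 - 13·b + 174)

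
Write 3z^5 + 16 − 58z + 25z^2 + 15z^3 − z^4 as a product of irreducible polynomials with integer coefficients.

(3z − 1)(z + 2)(z − 1)(z^2 − z + 8)

Testing divisors of the constant over divisors of the leading coefficient, z = −2 is a root, giving the factor (z + 2) and quotient 3z^4 − 7z^3 + 29z^2 − 33z + 8.
Next, z = 1/3 is a root, so (3z − 1) is a factor; dividing leaves z^3 − 2z^2 + 9z − 8.
Then z = 1 is a root, so (z − 1) divides it; the quotient is z^2 − z + 8.
The quadratic z^2 − z + 8 has discriminant −31 < 0 and is irreducible over ℤ.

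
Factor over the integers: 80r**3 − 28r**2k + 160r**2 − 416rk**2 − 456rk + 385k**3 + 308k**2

Group: 10r(8r**2 + 6rk + 16r − 35k**2 − 28k) − 11k(8r**2 + 6rk + 16r − 35k**2 − 28k); both groups contain (8r**2 + 6rk + 16r − 35k**2 − 28k), so (10r − 11k) is a factor with cofactor 8r**2 + 6rk + 16r − 35k**2 − 28k.
The cofactor groups again: 8r**2 + 6rk + 16r − 35k**2 − 28k = 2r(4r − 7k) + (5k + 4)(4r − 7k); both groups contain (4r − 7k), giving (2r + 5k + 4)(4r − 7k).

(10r − 11k)(4r − 7k)(2r + 5k + 4)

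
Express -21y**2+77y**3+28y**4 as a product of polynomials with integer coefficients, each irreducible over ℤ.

7y**2(4y-1)(y+3)

Pull out the common factor 7y**2, then factor the remaining trinomial.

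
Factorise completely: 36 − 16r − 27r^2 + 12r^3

(4r − 9)(3r^2 − 4)

Group as (12r^3 − 16r) + (−27r^2 + 36) = 4r(3r^2 − 4) − 9(3r^2 − 4).
Both groups share the factor (3r^2 − 4).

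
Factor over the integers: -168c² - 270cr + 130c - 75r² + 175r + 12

-(12c + 15r + 1)(14c + 5r - 12)

Group: -14c(12c + 15r + 1) + (-5r + 12)(12c + 15r + 1); both groups contain (12c + 15r + 1).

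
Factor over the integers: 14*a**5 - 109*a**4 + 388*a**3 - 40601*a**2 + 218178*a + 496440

By the rational root theorem, a = 14 is a root, so (a - 14) is a factor; dividing leaves 14*a**4 + 87*a**3 + 1606*a**2 - 18117*a - 35460.
Next, a = -12/7 is a root, so (7*a + 12) divides it; the quotient is 2*a**3 + 9*a**2 + 214*a - 2955.
Next, a = 15/2 is a root, giving the factor (2*a - 15) and quotient a**2 + 12*a + 197.
The quadratic a**2 + 12*a + 197 has discriminant -644 < 0 and is irreducible over ℤ.

(2*a - 15)*(7*a + 12)*(a - 14)*(a**2 + 12*a + 197)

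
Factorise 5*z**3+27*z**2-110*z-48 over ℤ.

Trying the rational-root candidates, z = -8 is a root, giving the factor (z+8) and quotient 5*z**2-13*z-6.
The remaining quadratic factors as (z-3)(5*z+2).

(5*z+2)*(z+8)*(z-3)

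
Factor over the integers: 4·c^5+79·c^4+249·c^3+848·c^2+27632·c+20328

By the rational root theorem, c = -11 is a root, giving the factor (c+11) and quotient 4·c^4+35·c^3-136·c^2+2344·c+1848.
Next, c = -14 is a root, giving the factor (c+14) and quotient 4·c^3-21·c^2+158·c+132.
Continuing, c = -3/4 is a root, giving the factor (4·c+3) and quotient c^2-6·c+44.
The quadratic c^2-6·c+44 has discriminant -140 < 0 and is irreducible over ℤ.

(4·c+3)·(c+11)·(c+14)·(c^2-6·c+44)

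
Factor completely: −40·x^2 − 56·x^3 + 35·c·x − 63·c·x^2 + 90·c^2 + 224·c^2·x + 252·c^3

Group: 9·c·(28·c^2 + 10·c − 7·x^2 − 5·x) + 8·x·(28·c^2 + 10·c − 7·x^2 − 5·x); both groups contain (28·c^2 + 10·c − 7·x^2 − 5·x), so (9·c + 8·x) is a factor with cofactor 28·c^2 + 10·c − 7·x^2 − 5·x.
The cofactor groups again: 28·c^2 + 10·c − 7·x^2 − 5·x = 2·c·(14·c + 7·x + 5) − x·(14·c + 7·x + 5); both groups contain (14·c + 7·x + 5), giving (2·c − x)·(14·c + 7·x + 5).

(14·c + 7·x + 5)·(2·c − x)·(9·c + 8·x)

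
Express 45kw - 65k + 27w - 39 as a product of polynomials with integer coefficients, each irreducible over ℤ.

Group as (45kw - 65k) + (27w - 39) = 5k(9w - 13) + 3(9w - 13).
Both groups share the factor (9w - 13).

(5k + 3)(9w - 13)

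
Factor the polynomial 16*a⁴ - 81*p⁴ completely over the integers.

(2*a + 3*p)*(2*a - 3*p)*(4*a² + 9*p²)

(2*a)⁴ − (3*p)⁴ = ((2*a)² − (3*p)²)((2*a)² + (3*p)²); the first factor splits again, the second (4*a² + 9*p²) is irreducible.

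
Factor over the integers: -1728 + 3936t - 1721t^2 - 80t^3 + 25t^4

(5t - 3)(5t - 8)(t + 8)(t - 9)

Testing divisors of the constant over divisors of the leading coefficient, t = -8 is a root, giving the factor (t + 8) and quotient 25t^3 - 280t^2 + 519t - 216.
Then t = 3/5 is a root, giving the factor (5t - 3) and quotient 5t^2 - 53t + 72.
The remaining quadratic factors as (5t - 8)(t - 9).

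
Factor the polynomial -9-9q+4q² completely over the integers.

Need a pair with product 4·(-9) = -36 and sum -9: that's 3 and -12.
Split the middle term: 4q²+3q - 12q-9 = q(4q+3) - 3(4q+3).

(4q+3)(q-3)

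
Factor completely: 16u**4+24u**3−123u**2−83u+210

(4u+7)(4u−5)(u+3)(u−2)

Testing divisors of the constant over divisors of the leading coefficient, u = −3 is a root, so (u+3) is a factor; dividing leaves 16u**3−24u**2−51u+70.
Then u = −7/4 is a root, so (4u+7) divides it; the quotient is 4u**2−13u+10.
The remaining quadratic factors as (4u−5)(u−2).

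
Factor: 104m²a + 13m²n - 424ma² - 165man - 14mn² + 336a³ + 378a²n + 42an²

Group: 8a(13m² - 53ma - 14mn + 42a² + 42an) + n(13m² - 53ma - 14mn + 42a² + 42an); both groups contain (13m² - 53ma - 14mn + 42a² + 42an), so (8a + n) is a factor with cofactor 13m² - 53ma - 14mn + 42a² + 42an.
The cofactor groups again: 13m² - 53ma - 14mn + 42a² + 42an = m(13m - 14a - 14n) - 3a(13m - 14a - 14n); both groups contain (13m - 14a - 14n), giving (m - 3a)(13m - 14a - 14n).

(13m - 14a - 14n)(m - 3a)(8a + n)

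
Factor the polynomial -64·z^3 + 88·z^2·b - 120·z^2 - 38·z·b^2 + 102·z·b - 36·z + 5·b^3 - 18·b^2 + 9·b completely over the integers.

-(8·z - 5·b + 3)·(2·z - b + 3)·(4·z - b)

Group: 4·z·(-16·z^2 + 18·z·b - 30·z - 5·b^2 + 18·b - 9) - b·(-16·z^2 + 18·z·b - 30·z - 5·b^2 + 18·b - 9); both groups contain (-16·z^2 + 18·z·b - 30·z - 5·b^2 + 18·b - 9), so (4·z - b) is a factor with cofactor -16·z^2 + 18·z·b - 30·z - 5·b^2 + 18·b - 9.
The cofactor groups again: -16·z^2 + 18·z·b - 30·z - 5·b^2 + 18·b - 9 = -8·z·(2·z - b + 3) + (5·b - 3)·(2·z - b + 3); both groups contain (2·z - b + 3), giving -(8·z - 5·b + 3)·(2·z - b + 3).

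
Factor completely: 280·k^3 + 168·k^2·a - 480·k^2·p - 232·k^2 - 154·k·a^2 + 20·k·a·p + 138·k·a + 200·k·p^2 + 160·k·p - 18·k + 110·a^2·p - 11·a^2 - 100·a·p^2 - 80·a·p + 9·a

Group: 14·k·(20·k^2 + 12·k·a - 20·k·p - 18·k - 11·a^2 + 10·a·p + 9·a) + (-10·p + 1)·(20·k^2 + 12·k·a - 20·k·p - 18·k - 11·a^2 + 10·a·p + 9·a); both groups contain (20·k^2 + 12·k·a - 20·k·p - 18·k - 11·a^2 + 10·a·p + 9·a), so (14·k - 10·p + 1) is a factor with cofactor 20·k^2 + 12·k·a - 20·k·p - 18·k - 11·a^2 + 10·a·p + 9·a.
The cofactor groups again: 20·k^2 + 12·k·a - 20·k·p - 18·k - 11·a^2 + 10·a·p + 9·a = 2·k·(10·k + 11·a - 10·p - 9) - a·(10·k + 11·a - 10·p - 9); both groups contain (10·k + 11·a - 10·p - 9), giving (2·k - a)·(10·k + 11·a - 10·p - 9).

(2·k - a)·(10·k + 11·a - 10·p - 9)·(14·k - 10·p + 1)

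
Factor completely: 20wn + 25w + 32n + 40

Group as (20wn + 25w) + (32n + 40) = 5w(4n + 5) + 8(4n + 5).
Both groups share the factor (4n + 5).

(4n + 5)(5w + 8)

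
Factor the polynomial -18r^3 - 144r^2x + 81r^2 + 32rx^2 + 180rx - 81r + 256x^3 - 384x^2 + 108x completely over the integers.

-(3r - 4x)(6r + 8x - 9)(r + 8x - 3)

Group: r(-18r^2 + 27r + 32x^2 - 36x) + (8x - 3)(-18r^2 + 27r + 32x^2 - 36x); both groups contain (-18r^2 + 27r + 32x^2 - 36x), so (r + 8x - 3) is a factor with cofactor -18r^2 + 27r + 32x^2 - 36x.
The cofactor groups again: -18r^2 + 27r + 32x^2 - 36x = -3r(6r + 8x - 9) + 4x(6r + 8x - 9); both groups contain (6r + 8x - 9), giving -(3r - 4x)(6r + 8x - 9).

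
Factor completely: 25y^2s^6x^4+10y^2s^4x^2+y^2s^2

s^2y^2(5s^2x^2+1)^2

Pull out the common factor y^2s^2, leaving 25s^4x^4+10s^2x^2+1.
Recognize a perfect-square trinomial with the parts 1 and 5s^2x^2.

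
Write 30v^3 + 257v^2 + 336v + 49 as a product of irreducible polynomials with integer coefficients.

(5v + 7)(6v + 1)(v + 7)

By the rational root theorem, v = −1/6 is a root, so (6v + 1) divides it; the quotient is 5v^2 + 42v + 49.
The remaining quadratic factors as (v + 7)(5v + 7).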